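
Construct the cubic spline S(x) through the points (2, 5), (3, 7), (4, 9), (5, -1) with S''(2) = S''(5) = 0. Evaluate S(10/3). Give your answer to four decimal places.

8.3185

Let σ_i = S''(x_i). Step sizes h_i = 1, 1, 1; slopes of the chords Δ_i = (y_(i+1) - y_i)/h_i = 2, 2, -10.
  1·σ_0 + 4·σ_1 + 1·σ_2 = 6(Δ_1 - Δ_0) = 0
  1·σ_1 + 4·σ_2 + 1·σ_3 = 6(Δ_2 - Δ_1) = -72
Natural end conditions: σ_0 = σ_3 = 0.
Hence σ_0 = 0, σ_1 = 24/5, σ_2 = -96/5, σ_3 = 0.
On [3, 4], S(x) = 7 + 18/5·(x - 3) + 12/5·(x - 3)² - 4·(x - 3)³.
With (x - 3) = 1/3: S(10/3) = 1123/135.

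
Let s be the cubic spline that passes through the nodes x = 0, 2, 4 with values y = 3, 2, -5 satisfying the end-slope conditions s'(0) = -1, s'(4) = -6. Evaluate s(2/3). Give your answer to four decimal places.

Write M_i for s''(x_i). With h_i = 2, 2 and divided differences Δ_i = -1/2, -7/2, the continuity of s' gives the tridiagonal system
  2·M_0 + 8·M_1 + 2·M_2 = 6(Δ_1 - Δ_0) = -18
Clamped end conditions give two more equations: 2h_0·M_0 + h_0·M_1 = 6(Δ_0 - s'(0)) = 3 and h_1·M_1 + 2h_1·M_2 = 6(s'(4) - Δ_1) = -15.
Solving: M_0 = 7/4, M_1 = -2, M_2 = -11/4.
On [0, 2], s(x) = 3 - 1·x + 7/8·x² - 5/16·x³.
With x = 2/3: s(2/3) = 71/27.

2.6296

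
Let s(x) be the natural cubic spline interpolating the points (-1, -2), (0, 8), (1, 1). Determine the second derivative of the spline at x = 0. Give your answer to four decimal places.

-25.5000

Let σ_i = s''(x_i). Step sizes h_i = 1, 1; slopes of the chords Δ_i = (y_(i+1) - y_i)/h_i = 10, -7.
  1·σ_0 + 4·σ_1 + 1·σ_2 = 6(Δ_1 - Δ_0) = -102
Natural end conditions: σ_0 = σ_2 = 0.
Forward elimination and back-substitution give σ_0 = 0, σ_1 = -51/2, σ_2 = 0.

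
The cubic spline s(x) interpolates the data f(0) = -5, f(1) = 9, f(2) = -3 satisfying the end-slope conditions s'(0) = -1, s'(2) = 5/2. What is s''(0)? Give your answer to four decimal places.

Put m_i = s'' at the i-th knot. Here h = (1, 1) and Δ = (14, -12), so the interior equations h_(i-1)·m_(i-1) + 2(h_(i-1)+h_i)·m_i + h_i·m_(i+1) = 6(Δ_i − Δ_(i-1)) read
  1·m_0 + 4·m_1 + 1·m_2 = 6(Δ_1 - Δ_0) = -156
Clamped end conditions give two more equations: 2h_0·m_0 + h_0·m_1 = 6(Δ_0 - s'(0)) = 90 and h_1·m_1 + 2h_1·m_2 = 6(s'(2) - Δ_1) = 87.
Solving: m_0 = 343/4, m_1 = -163/2, m_2 = 337/4.

85.7500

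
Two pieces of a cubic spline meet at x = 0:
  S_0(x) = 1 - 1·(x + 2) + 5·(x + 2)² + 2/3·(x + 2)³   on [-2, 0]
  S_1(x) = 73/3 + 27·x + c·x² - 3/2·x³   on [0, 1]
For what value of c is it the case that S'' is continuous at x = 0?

9

S_0''(x) = 10 + 4·(x + 2), so S_0''(0) = 18. On the right, S_1''(0) = 2c, so c = 9.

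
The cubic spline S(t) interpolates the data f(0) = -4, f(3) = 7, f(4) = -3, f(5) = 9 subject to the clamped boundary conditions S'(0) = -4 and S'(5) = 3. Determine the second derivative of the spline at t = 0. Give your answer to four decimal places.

With M_i denoting the second derivative at x_i, h_i = 3, 1, 1, and Δ_i = (y_(i+1) − y_i)/h_i = 11/3, -10, 12:
  3·M_0 + 8·M_1 + 1·M_2 = 6(Δ_1 - Δ_0) = -82
  1·M_1 + 4·M_2 + 1·M_3 = 6(Δ_2 - Δ_1) = 132
Clamped end conditions give two more equations: 2h_0·M_0 + h_0·M_1 = 6(Δ_0 - S'(0)) = 46 and h_2·M_2 + 2h_2·M_3 = 6(S'(5) - Δ_2) = -54.
Solving the tridiagonal system: M_0 = 1720/87, M_1 = -702/29, M_2 = 1518/29, M_3 = -1542/29.

19.7701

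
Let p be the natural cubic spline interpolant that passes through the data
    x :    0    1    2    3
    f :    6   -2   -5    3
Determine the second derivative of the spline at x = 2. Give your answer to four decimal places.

15.6000

Put m_i = p'' at the i-th knot. Here h = (1, 1, 1) and Δ = (-8, -3, 8), so the interior equations h_(i-1)·m_(i-1) + 2(h_(i-1)+h_i)·m_i + h_i·m_(i+1) = 6(Δ_i − Δ_(i-1)) read
  1·m_0 + 4·m_1 + 1·m_2 = 6(Δ_1 - Δ_0) = 30
  1·m_1 + 4·m_2 + 1·m_3 = 6(Δ_2 - Δ_1) = 66
Natural end conditions: m_0 = m_3 = 0.
Hence m_0 = 0, m_1 = 18/5, m_2 = 78/5, m_3 = 0.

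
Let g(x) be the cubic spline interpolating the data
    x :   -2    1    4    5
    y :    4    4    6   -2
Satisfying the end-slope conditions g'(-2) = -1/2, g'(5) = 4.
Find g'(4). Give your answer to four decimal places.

With m_i denoting the second derivative at x_i, h_i = 3, 3, 1, and Δ_i = (y_(i+1) − y_i)/h_i = 0, 2/3, -8:
  3·m_0 + 12·m_1 + 3·m_2 = 6(Δ_1 - Δ_0) = 4
  3·m_1 + 8·m_2 + 1·m_3 = 6(Δ_2 - Δ_1) = -52
Clamped end conditions give two more equations: 2h_0·m_0 + h_0·m_1 = 6(Δ_0 - g'(-2)) = 3 and h_2·m_2 + 2h_2·m_3 = 6(g'(5) - Δ_2) = 72.
Solving the tridiagonal system: m_0 = -142/93, m_1 = 377/93, m_2 = -414/31, m_3 = 1323/31.
On [4, 5], g'(x) = b_2 + 2c_2·(x - 4) + 3d_2·(x - 4)² with b_2 = Δ_2 - h_2(2m_2 + m_3)/6 = -661/62, c_2 = m_2/2 = -207/31, d_2 = (m_3 - m_2)/(6h_2) = 579/62. So g'(4) = -661/62.

-10.6613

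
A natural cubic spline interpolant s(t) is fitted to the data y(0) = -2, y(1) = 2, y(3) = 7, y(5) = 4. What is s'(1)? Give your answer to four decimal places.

3.8182

Let M_i = s''(x_i). Step sizes h_i = 1, 2, 2; slopes of the chords Δ_i = (y_(i+1) - y_i)/h_i = 4, 5/2, -3/2.
  1·M_0 + 6·M_1 + 2·M_2 = 6(Δ_1 - Δ_0) = -9
  2·M_1 + 8·M_2 + 2·M_3 = 6(Δ_2 - Δ_1) = -24
Natural end conditions: M_0 = M_3 = 0.
Hence M_0 = 0, M_1 = -6/11, M_2 = -63/22, M_3 = 0.
On [1, 3], s'(t) = b_1 + 2c_1·(t - 1) + 3d_1·(t - 1)² with b_1 = Δ_1 - h_1(2M_1 + M_2)/6 = 42/11, c_1 = M_1/2 = -3/11, d_1 = (M_2 - M_1)/(6h_1) = -17/88. So s'(1) = 42/11.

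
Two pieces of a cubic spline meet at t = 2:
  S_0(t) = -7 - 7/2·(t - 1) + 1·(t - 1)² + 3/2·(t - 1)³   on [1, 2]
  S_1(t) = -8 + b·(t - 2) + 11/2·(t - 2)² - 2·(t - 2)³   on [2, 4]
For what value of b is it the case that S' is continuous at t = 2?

3

S_0'(t) = -7/2 + 2·(t - 1) + 9/2·(t - 1)², so S_0'(2) = 3. On the right, S_1'(2) = b, so b = 3.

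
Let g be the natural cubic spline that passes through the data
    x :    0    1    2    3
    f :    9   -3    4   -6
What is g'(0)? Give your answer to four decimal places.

-18.2000

Let σ_i = g''(x_i). Step sizes h_i = 1, 1, 1; slopes of the chords Δ_i = (y_(i+1) - y_i)/h_i = -12, 7, -10.
  1·σ_0 + 4·σ_1 + 1·σ_2 = 6(Δ_1 - Δ_0) = 114
  1·σ_1 + 4·σ_2 + 1·σ_3 = 6(Δ_2 - Δ_1) = -102
Natural end conditions: σ_0 = σ_3 = 0.
Forward elimination and back-substitution give σ_0 = 0, σ_1 = 186/5, σ_2 = -174/5, σ_3 = 0.
On [0, 1], g'(x) = b_0 + 2c_0·x + 3d_0·x² with b_0 = Δ_0 - h_0(2σ_0 + σ_1)/6 = -91/5, c_0 = σ_0/2 = 0, d_0 = (σ_1 - σ_0)/(6h_0) = 31/5. So g'(0) = -91/5.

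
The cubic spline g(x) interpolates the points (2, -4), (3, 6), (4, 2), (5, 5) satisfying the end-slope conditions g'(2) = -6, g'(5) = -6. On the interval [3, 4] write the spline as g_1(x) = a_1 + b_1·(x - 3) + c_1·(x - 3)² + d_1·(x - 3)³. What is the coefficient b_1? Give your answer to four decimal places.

Write σ_i for g''(x_i). With h_i = 1, 1, 1 and divided differences Δ_i = 10, -4, 3, the continuity of g' gives the tridiagonal system
  1·σ_0 + 4·σ_1 + 1·σ_2 = 6(Δ_1 - Δ_0) = -84
  1·σ_1 + 4·σ_2 + 1·σ_3 = 6(Δ_2 - Δ_1) = 42
Clamped end conditions give two more equations: 2h_0·σ_0 + h_0·σ_1 = 6(Δ_0 - g'(2)) = 96 and h_2·σ_2 + 2h_2·σ_3 = 6(g'(5) - Δ_2) = -54.
Solving: σ_0 = 358/5, σ_1 = -236/5, σ_2 = 166/5, σ_3 = -218/5.
On [3, 4], with g_1(x) = a_1 + b_1·(x - 3) + c_1·(x - 3)² + d_1·(x - 3)³: c_1 = σ_1/2 = -118/5, d_1 = (σ_2 - σ_1)/(6h_1) = 67/5, b_1 = Δ_1 - h_1(2σ_1 + σ_2)/6 = 31/5.

6.2000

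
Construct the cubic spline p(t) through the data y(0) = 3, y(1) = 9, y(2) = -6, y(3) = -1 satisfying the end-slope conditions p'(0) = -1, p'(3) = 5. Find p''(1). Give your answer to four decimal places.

Write M_i for p''(x_i). With h_i = 1, 1, 1 and divided differences Δ_i = 6, -15, 5, the continuity of p' gives the tridiagonal system
  1·M_0 + 4·M_1 + 1·M_2 = 6(Δ_1 - Δ_0) = -126
  1·M_1 + 4·M_2 + 1·M_3 = 6(Δ_2 - Δ_1) = 120
Clamped end conditions give two more equations: 2h_0·M_0 + h_0·M_1 = 6(Δ_0 - p'(0)) = 42 and h_2·M_2 + 2h_2·M_3 = 6(p'(3) - Δ_2) = 0.
Forward elimination and back-substitution give M_0 = 246/5, M_1 = -282/5, M_2 = 252/5, M_3 = -126/5.

-56.4000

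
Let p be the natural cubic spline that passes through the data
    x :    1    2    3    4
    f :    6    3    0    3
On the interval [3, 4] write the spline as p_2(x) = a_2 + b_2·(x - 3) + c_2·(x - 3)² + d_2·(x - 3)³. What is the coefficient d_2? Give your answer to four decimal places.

Write σ_i for p''(x_i). With h_i = 1, 1, 1 and divided differences Δ_i = -3, -3, 3, the continuity of p' gives the tridiagonal system
  1·σ_0 + 4·σ_1 + 1·σ_2 = 6(Δ_1 - Δ_0) = 0
  1·σ_1 + 4·σ_2 + 1·σ_3 = 6(Δ_2 - Δ_1) = 36
Natural end conditions: σ_0 = σ_3 = 0.
Forward elimination and back-substitution give σ_0 = 0, σ_1 = -12/5, σ_2 = 48/5, σ_3 = 0.
On [3, 4], with p_2(x) = a_2 + b_2·(x - 3) + c_2·(x - 3)² + d_2·(x - 3)³: c_2 = σ_2/2 = 24/5, d_2 = (σ_3 - σ_2)/(6h_2) = -8/5, b_2 = Δ_2 - h_2(2σ_2 + σ_3)/6 = -1/5.

-1.6000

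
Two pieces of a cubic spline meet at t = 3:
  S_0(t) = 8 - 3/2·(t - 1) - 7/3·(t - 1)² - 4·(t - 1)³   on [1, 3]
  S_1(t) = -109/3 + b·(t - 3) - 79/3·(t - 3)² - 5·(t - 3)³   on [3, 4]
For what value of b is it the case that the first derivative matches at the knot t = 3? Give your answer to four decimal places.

S_0'(t) = -3/2 - 14/3·(t - 1) - 12·(t - 1)², so S_0'(3) = -353/6. On the right, S_1'(3) = b, so b = -353/6.

-58.8333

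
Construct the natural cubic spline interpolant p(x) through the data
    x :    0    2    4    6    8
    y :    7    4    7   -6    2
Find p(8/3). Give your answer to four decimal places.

With M_i denoting the second derivative at x_i, h_i = 2, 2, 2, 2, and Δ_i = (y_(i+1) − y_i)/h_i = -3/2, 3/2, -13/2, 4:
  2·M_0 + 8·M_1 + 2·M_2 = 6(Δ_1 - Δ_0) = 18
  2·M_1 + 8·M_2 + 2·M_3 = 6(Δ_2 - Δ_1) = -48
  2·M_2 + 8·M_3 + 2·M_4 = 6(Δ_3 - Δ_2) = 63
Natural end conditions: M_0 = M_4 = 0.
Solving: M_0 = 0, M_1 = 75/16, M_2 = -39/4, M_3 = 165/16, M_4 = 0.
On [2, 4], p(x) = 4 + 13/8·(x - 2) + 75/32·(x - 2)² - 77/64·(x - 2)³.
With (x - 2) = 2/3: p(8/3) = 623/108.

5.7685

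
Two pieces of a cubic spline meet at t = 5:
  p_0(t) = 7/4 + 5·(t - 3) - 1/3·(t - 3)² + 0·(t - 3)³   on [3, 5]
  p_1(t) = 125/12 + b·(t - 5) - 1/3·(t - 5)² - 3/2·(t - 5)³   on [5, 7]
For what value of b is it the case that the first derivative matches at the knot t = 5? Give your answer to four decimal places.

p_0'(t) = 5 - 2/3·(t - 3) + 0·(t - 3)², so p_0'(5) = 11/3. On the right, p_1'(5) = b, so b = 11/3.

3.6667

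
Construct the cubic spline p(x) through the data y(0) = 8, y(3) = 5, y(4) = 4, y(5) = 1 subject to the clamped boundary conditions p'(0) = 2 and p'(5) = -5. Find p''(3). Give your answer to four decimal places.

Put σ_i = p'' at the i-th knot. Here h = (3, 1, 1) and Δ = (-1, -1, -3), so the interior equations h_(i-1)·σ_(i-1) + 2(h_(i-1)+h_i)·σ_i + h_i·σ_(i+1) = 6(Δ_i − Δ_(i-1)) read
  3·σ_0 + 8·σ_1 + 1·σ_2 = 6(Δ_1 - Δ_0) = 0
  1·σ_1 + 4·σ_2 + 1·σ_3 = 6(Δ_2 - Δ_1) = -12
Clamped end conditions give two more equations: 2h_0·σ_0 + h_0·σ_1 = 6(Δ_0 - p'(0)) = -18 and h_2·σ_2 + 2h_2·σ_3 = 6(p'(5) - Δ_2) = -12.
Solving: σ_0 = -112/29, σ_1 = 50/29, σ_2 = -64/29, σ_3 = -142/29.

1.7241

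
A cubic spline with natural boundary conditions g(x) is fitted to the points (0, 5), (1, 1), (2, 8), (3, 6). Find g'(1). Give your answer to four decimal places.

Put M_i = g'' at the i-th knot. Here h = (1, 1, 1) and Δ = (-4, 7, -2), so the interior equations h_(i-1)·M_(i-1) + 2(h_(i-1)+h_i)·M_i + h_i·M_(i+1) = 6(Δ_i − Δ_(i-1)) read
  1·M_0 + 4·M_1 + 1·M_2 = 6(Δ_1 - Δ_0) = 66
  1·M_1 + 4·M_2 + 1·M_3 = 6(Δ_2 - Δ_1) = -54
Natural end conditions: M_0 = M_3 = 0.
Hence M_0 = 0, M_1 = 106/5, M_2 = -94/5, M_3 = 0.
On [1, 2], g'(x) = b_1 + 2c_1·(x - 1) + 3d_1·(x - 1)² with b_1 = Δ_1 - h_1(2M_1 + M_2)/6 = 46/15, c_1 = M_1/2 = 53/5, d_1 = (M_2 - M_1)/(6h_1) = -20/3. So g'(1) = 46/15.

3.0667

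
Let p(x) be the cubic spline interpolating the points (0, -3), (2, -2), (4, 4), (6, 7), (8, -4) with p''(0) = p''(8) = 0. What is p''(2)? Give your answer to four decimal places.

Let M_i = p''(x_i). Step sizes h_i = 2, 2, 2, 2; slopes of the chords Δ_i = (y_(i+1) - y_i)/h_i = 1/2, 3, 3/2, -11/2.
  2·M_0 + 8·M_1 + 2·M_2 = 6(Δ_1 - Δ_0) = 15
  2·M_1 + 8·M_2 + 2·M_3 = 6(Δ_2 - Δ_1) = -9
  2·M_2 + 8·M_3 + 2·M_4 = 6(Δ_3 - Δ_2) = -42
Natural end conditions: M_0 = M_4 = 0.
Hence M_0 = 0, M_1 = 219/112, M_2 = -9/28, M_3 = -579/112, M_4 = 0.

1.9554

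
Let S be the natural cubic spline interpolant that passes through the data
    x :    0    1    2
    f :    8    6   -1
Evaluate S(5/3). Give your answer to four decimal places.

1.7037

Write M_i for S''(x_i). With h_i = 1, 1 and divided differences Δ_i = -2, -7, the continuity of S' gives the tridiagonal system
  1·M_0 + 4·M_1 + 1·M_2 = 6(Δ_1 - Δ_0) = -30
Natural end conditions: M_0 = M_2 = 0.
Solving: M_0 = 0, M_1 = -15/2, M_2 = 0.
On [1, 2], S(x) = 6 - 9/2·(x - 1) - 15/4·(x - 1)² + 5/4·(x - 1)³.
With (x - 1) = 2/3: S(5/3) = 46/27.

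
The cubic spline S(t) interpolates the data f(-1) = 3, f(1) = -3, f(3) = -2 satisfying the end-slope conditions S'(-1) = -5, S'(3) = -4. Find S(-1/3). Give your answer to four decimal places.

Let M_i = S''(x_i). Step sizes h_i = 2, 2; slopes of the chords Δ_i = (y_(i+1) - y_i)/h_i = -3, 1/2.
  2·M_0 + 8·M_1 + 2·M_2 = 6(Δ_1 - Δ_0) = 21
Clamped end conditions give two more equations: 2h_0·M_0 + h_0·M_1 = 6(Δ_0 - S'(-1)) = 12 and h_1·M_1 + 2h_1·M_2 = 6(S'(3) - Δ_1) = -27.
Forward elimination and back-substitution give M_0 = 5/8, M_1 = 19/4, M_2 = -73/8.
On [-1, 1], S(t) = 3 - 5·(t + 1) + 5/16·(t + 1)² + 11/32·(t + 1)³.
With (t + 1) = 2/3: S(-1/3) = -5/54.

-0.0926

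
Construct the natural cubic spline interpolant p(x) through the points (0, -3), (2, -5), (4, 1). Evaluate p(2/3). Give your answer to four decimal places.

-4.2593

Let m_i = p''(x_i). Step sizes h_i = 2, 2; slopes of the chords Δ_i = (y_(i+1) - y_i)/h_i = -1, 3.
  2·m_0 + 8·m_1 + 2·m_2 = 6(Δ_1 - Δ_0) = 24
Natural end conditions: m_0 = m_2 = 0.
Forward elimination and back-substitution give m_0 = 0, m_1 = 3, m_2 = 0.
On [0, 2], p(x) = -3 - 2·x + 0·x² + 1/4·x³.
With x = 2/3: p(2/3) = -115/27.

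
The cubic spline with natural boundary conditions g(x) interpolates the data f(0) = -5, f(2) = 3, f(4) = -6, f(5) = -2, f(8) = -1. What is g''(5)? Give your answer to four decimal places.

Put M_i = g'' at the i-th knot. Here h = (2, 2, 1, 3) and Δ = (4, -9/2, 4, 1/3), so the interior equations h_(i-1)·M_(i-1) + 2(h_(i-1)+h_i)·M_i + h_i·M_(i+1) = 6(Δ_i − Δ_(i-1)) read
  2·M_0 + 8·M_1 + 2·M_2 = 6(Δ_1 - Δ_0) = -51
  2·M_1 + 6·M_2 + 1·M_3 = 6(Δ_2 - Δ_1) = 51
  1·M_2 + 8·M_3 + 3·M_4 = 6(Δ_3 - Δ_2) = -22
Natural end conditions: M_0 = M_4 = 0.
Forward elimination and back-substitution give M_0 = 0, M_1 = -3257/344, M_2 = 532/43, M_3 = -739/172, M_4 = 0.

-4.2965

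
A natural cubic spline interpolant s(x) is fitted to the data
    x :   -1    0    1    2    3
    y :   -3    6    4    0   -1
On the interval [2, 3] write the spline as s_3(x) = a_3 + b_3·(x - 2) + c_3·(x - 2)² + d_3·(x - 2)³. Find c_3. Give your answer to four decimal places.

With m_i denoting the second derivative at x_i, h_i = 1, 1, 1, 1, and Δ_i = (y_(i+1) − y_i)/h_i = 9, -2, -4, -1:
  1·m_0 + 4·m_1 + 1·m_2 = 6(Δ_1 - Δ_0) = -66
  1·m_1 + 4·m_2 + 1·m_3 = 6(Δ_2 - Δ_1) = -12
  1·m_2 + 4·m_3 + 1·m_4 = 6(Δ_3 - Δ_2) = 18
Natural end conditions: m_0 = m_4 = 0.
Forward elimination and back-substitution give m_0 = 0, m_1 = -33/2, m_2 = 0, m_3 = 9/2, m_4 = 0.
On [2, 3], with s_3(x) = a_3 + b_3·(x - 2) + c_3·(x - 2)² + d_3·(x - 2)³: c_3 = m_3/2 = 9/4, d_3 = (m_4 - m_3)/(6h_3) = -3/4, b_3 = Δ_3 - h_3(2m_3 + m_4)/6 = -5/2.

2.2500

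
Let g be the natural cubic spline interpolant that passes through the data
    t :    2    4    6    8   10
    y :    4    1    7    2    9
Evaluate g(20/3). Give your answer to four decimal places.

5.8201

Let M_i = g''(x_i). Step sizes h_i = 2, 2, 2, 2; slopes of the chords Δ_i = (y_(i+1) - y_i)/h_i = -3/2, 3, -5/2, 7/2.
  2·M_0 + 8·M_1 + 2·M_2 = 6(Δ_1 - Δ_0) = 27
  2·M_1 + 8·M_2 + 2·M_3 = 6(Δ_2 - Δ_1) = -33
  2·M_2 + 8·M_3 + 2·M_4 = 6(Δ_3 - Δ_2) = 36
Natural end conditions: M_0 = M_4 = 0.
Forward elimination and back-substitution give M_0 = 0, M_1 = 573/112, M_2 = -195/28, M_3 = 699/112, M_4 = 0.
On [6, 8], g(t) = 7 + 1/16·(t - 6) - 195/56·(t - 6)² + 493/448·(t - 6)³.
With (t - 6) = 2/3: g(20/3) = 1100/189.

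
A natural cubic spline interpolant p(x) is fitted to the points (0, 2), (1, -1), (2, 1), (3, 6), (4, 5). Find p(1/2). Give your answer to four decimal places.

0.1183

With M_i denoting the second derivative at x_i, h_i = 1, 1, 1, 1, and Δ_i = (y_(i+1) − y_i)/h_i = -3, 2, 5, -1:
  1·M_0 + 4·M_1 + 1·M_2 = 6(Δ_1 - Δ_0) = 30
  1·M_1 + 4·M_2 + 1·M_3 = 6(Δ_2 - Δ_1) = 18
  1·M_2 + 4·M_3 + 1·M_4 = 6(Δ_3 - Δ_2) = -36
Natural end conditions: M_0 = M_4 = 0.
Solving the tridiagonal system: M_0 = 0, M_1 = 171/28, M_2 = 39/7, M_3 = -291/28, M_4 = 0.
On [0, 1], p(x) = 2 - 225/56·x + 0·x² + 57/56·x³.
With x = 1/2: p(1/2) = 53/448.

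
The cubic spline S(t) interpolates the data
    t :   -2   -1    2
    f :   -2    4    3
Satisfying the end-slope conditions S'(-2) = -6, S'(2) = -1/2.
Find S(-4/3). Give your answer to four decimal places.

Write m_i for S''(x_i). With h_i = 1, 3 and divided differences Δ_i = 6, -1/3, the continuity of S' gives the tridiagonal system
  1·m_0 + 8·m_1 + 3·m_2 = 6(Δ_1 - Δ_0) = -38
Clamped end conditions give two more equations: 2h_0·m_0 + h_0·m_1 = 6(Δ_0 - S'(-2)) = 72 and h_1·m_1 + 2h_1·m_2 = 6(S'(2) - Δ_1) = -1.
Solving: m_0 = 337/8, m_1 = -49/4, m_2 = 143/24.
On [-2, -1], S(t) = -2 - 6·(t + 2) + 337/16·(t + 2)² - 145/16·(t + 2)³.
With (t + 2) = 2/3: S(-4/3) = 73/108.

0.6759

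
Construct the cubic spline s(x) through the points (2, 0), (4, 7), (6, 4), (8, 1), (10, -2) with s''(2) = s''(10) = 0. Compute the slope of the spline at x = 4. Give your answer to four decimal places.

Put σ_i = s'' at the i-th knot. Here h = (2, 2, 2, 2) and Δ = (7/2, -3/2, -3/2, -3/2), so the interior equations h_(i-1)·σ_(i-1) + 2(h_(i-1)+h_i)·σ_i + h_i·σ_(i+1) = 6(Δ_i − Δ_(i-1)) read
  2·σ_0 + 8·σ_1 + 2·σ_2 = 6(Δ_1 - Δ_0) = -30
  2·σ_1 + 8·σ_2 + 2·σ_3 = 6(Δ_2 - Δ_1) = 0
  2·σ_2 + 8·σ_3 + 2·σ_4 = 6(Δ_3 - Δ_2) = 0
Natural end conditions: σ_0 = σ_4 = 0.
Forward elimination and back-substitution give σ_0 = 0, σ_1 = -225/56, σ_2 = 15/14, σ_3 = -15/56, σ_4 = 0.
On [4, 6], s'(x) = b_1 + 2c_1·(x - 4) + 3d_1·(x - 4)² with b_1 = Δ_1 - h_1(2σ_1 + σ_2)/6 = 23/28, c_1 = σ_1/2 = -225/112, d_1 = (σ_2 - σ_1)/(6h_1) = 95/224. So s'(4) = 23/28.

0.8214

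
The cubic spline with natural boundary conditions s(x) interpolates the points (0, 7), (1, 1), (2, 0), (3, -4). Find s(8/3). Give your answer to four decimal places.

Let M_i = s''(x_i). Step sizes h_i = 1, 1, 1; slopes of the chords Δ_i = (y_(i+1) - y_i)/h_i = -6, -1, -4.
  1·M_0 + 4·M_1 + 1·M_2 = 6(Δ_1 - Δ_0) = 30
  1·M_1 + 4·M_2 + 1·M_3 = 6(Δ_2 - Δ_1) = -18
Natural end conditions: M_0 = M_3 = 0.
Solving: M_0 = 0, M_1 = 46/5, M_2 = -34/5, M_3 = 0.
On [2, 3], s(x) = 0 - 26/15·(x - 2) - 17/5·(x - 2)² + 17/15·(x - 2)³.
With (x - 2) = 2/3: s(8/3) = -944/405.

-2.3309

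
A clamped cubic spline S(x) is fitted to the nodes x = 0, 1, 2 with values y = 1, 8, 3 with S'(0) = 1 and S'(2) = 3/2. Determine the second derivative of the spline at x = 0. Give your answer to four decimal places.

36.2500

Put m_i = S'' at the i-th knot. Here h = (1, 1) and Δ = (7, -5), so the interior equations h_(i-1)·m_(i-1) + 2(h_(i-1)+h_i)·m_i + h_i·m_(i+1) = 6(Δ_i − Δ_(i-1)) read
  1·m_0 + 4·m_1 + 1·m_2 = 6(Δ_1 - Δ_0) = -72
Clamped end conditions give two more equations: 2h_0·m_0 + h_0·m_1 = 6(Δ_0 - S'(0)) = 36 and h_1·m_1 + 2h_1·m_2 = 6(S'(2) - Δ_1) = 39.
Forward elimination and back-substitution give m_0 = 145/4, m_1 = -73/2, m_2 = 151/4.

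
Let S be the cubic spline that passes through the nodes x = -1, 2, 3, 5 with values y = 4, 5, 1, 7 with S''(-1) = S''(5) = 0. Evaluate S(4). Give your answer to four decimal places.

2.0745

Let M_i = S''(x_i). Step sizes h_i = 3, 1, 2; slopes of the chords Δ_i = (y_(i+1) - y_i)/h_i = 1/3, -4, 3.
  3·M_0 + 8·M_1 + 1·M_2 = 6(Δ_1 - Δ_0) = -26
  1·M_1 + 6·M_2 + 2·M_3 = 6(Δ_2 - Δ_1) = 42
Natural end conditions: M_0 = M_3 = 0.
Hence M_0 = 0, M_1 = -198/47, M_2 = 362/47, M_3 = 0.
On [3, 5], S(x) = 1 - 301/141·(x - 3) + 181/47·(x - 3)² - 181/282·(x - 3)³.
With (x - 3) = 1: S(4) = 195/94.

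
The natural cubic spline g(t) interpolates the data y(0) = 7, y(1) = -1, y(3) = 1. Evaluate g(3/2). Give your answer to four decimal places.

Write σ_i for g''(x_i). With h_i = 1, 2 and divided differences Δ_i = -8, 1, the continuity of g' gives the tridiagonal system
  1·σ_0 + 6·σ_1 + 2·σ_2 = 6(Δ_1 - Δ_0) = 54
Natural end conditions: σ_0 = σ_2 = 0.
Forward elimination and back-substitution give σ_0 = 0, σ_1 = 9, σ_2 = 0.
On [1, 3], g(t) = -1 - 5·(t - 1) + 9/2·(t - 1)² - 3/4·(t - 1)³.
With (t - 1) = 1/2: g(3/2) = -79/32.

-2.4688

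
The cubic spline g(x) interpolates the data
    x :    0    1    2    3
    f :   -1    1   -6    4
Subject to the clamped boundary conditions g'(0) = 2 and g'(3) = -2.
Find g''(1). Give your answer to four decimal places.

-29.0667

With M_i denoting the second derivative at x_i, h_i = 1, 1, 1, and Δ_i = (y_(i+1) − y_i)/h_i = 2, -7, 10:
  1·M_0 + 4·M_1 + 1·M_2 = 6(Δ_1 - Δ_0) = -54
  1·M_1 + 4·M_2 + 1·M_3 = 6(Δ_2 - Δ_1) = 102
Clamped end conditions give two more equations: 2h_0·M_0 + h_0·M_1 = 6(Δ_0 - g'(0)) = 0 and h_2·M_2 + 2h_2·M_3 = 6(g'(3) - Δ_2) = -72.
Hence M_0 = 218/15, M_1 = -436/15, M_2 = 716/15, M_3 = -898/15.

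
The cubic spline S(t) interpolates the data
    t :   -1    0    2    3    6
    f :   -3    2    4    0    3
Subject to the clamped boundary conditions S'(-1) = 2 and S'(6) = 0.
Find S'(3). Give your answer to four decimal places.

With σ_i denoting the second derivative at x_i, h_i = 1, 2, 1, 3, and Δ_i = (y_(i+1) − y_i)/h_i = 5, 1, -4, 1:
  1·σ_0 + 6·σ_1 + 2·σ_2 = 6(Δ_1 - Δ_0) = -24
  2·σ_1 + 6·σ_2 + 1·σ_3 = 6(Δ_2 - Δ_1) = -30
  1·σ_2 + 8·σ_3 + 3·σ_4 = 6(Δ_3 - Δ_2) = 30
Clamped end conditions give two more equations: 2h_0·σ_0 + h_0·σ_1 = 6(Δ_0 - S'(-1)) = 18 and h_3·σ_3 + 2h_3·σ_4 = 6(S'(6) - Δ_3) = -6.
Forward elimination and back-substitution give σ_0 = 682/61, σ_1 = -266/61, σ_2 = -275/61, σ_3 = 352/61, σ_4 = -237/61.
On [3, 6], S'(t) = b_3 + 2c_3·(t - 3) + 3d_3·(t - 3)² with b_3 = Δ_3 - h_3(2σ_3 + σ_4)/6 = -345/122, c_3 = σ_3/2 = 176/61, d_3 = (σ_4 - σ_3)/(6h_3) = -589/1098. So S'(3) = -345/122.

-2.8279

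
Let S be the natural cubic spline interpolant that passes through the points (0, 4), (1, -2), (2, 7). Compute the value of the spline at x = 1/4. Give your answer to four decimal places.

Put m_i = S'' at the i-th knot. Here h = (1, 1) and Δ = (-6, 9), so the interior equations h_(i-1)·m_(i-1) + 2(h_(i-1)+h_i)·m_i + h_i·m_(i+1) = 6(Δ_i − Δ_(i-1)) read
  1·m_0 + 4·m_1 + 1·m_2 = 6(Δ_1 - Δ_0) = 90
Natural end conditions: m_0 = m_2 = 0.
Solving the tridiagonal system: m_0 = 0, m_1 = 45/2, m_2 = 0.
On [0, 1], S(x) = 4 - 39/4·x + 0·x² + 15/4·x³.
With x = 1/4: S(1/4) = 415/256.

1.6211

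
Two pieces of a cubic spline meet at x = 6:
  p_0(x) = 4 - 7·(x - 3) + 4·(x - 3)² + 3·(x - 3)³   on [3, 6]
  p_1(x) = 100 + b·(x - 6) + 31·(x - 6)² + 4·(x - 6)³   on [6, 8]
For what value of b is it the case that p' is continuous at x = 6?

98

p_0'(x) = -7 + 8·(x - 3) + 9·(x - 3)², so p_0'(6) = 98. On the right, p_1'(6) = b, so b = 98.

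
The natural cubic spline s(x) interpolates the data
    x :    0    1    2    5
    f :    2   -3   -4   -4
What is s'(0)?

-6

Let σ_i = s''(x_i). Step sizes h_i = 1, 1, 3; slopes of the chords Δ_i = (y_(i+1) - y_i)/h_i = -5, -1, 0.
  1·σ_0 + 4·σ_1 + 1·σ_2 = 6(Δ_1 - Δ_0) = 24
  1·σ_1 + 8·σ_2 + 3·σ_3 = 6(Δ_2 - Δ_1) = 6
Natural end conditions: σ_0 = σ_3 = 0.
Solving the tridiagonal system: σ_0 = 0, σ_1 = 6, σ_2 = 0, σ_3 = 0.
On [0, 1], s'(x) = b_0 + 2c_0·x + 3d_0·x² with b_0 = Δ_0 - h_0(2σ_0 + σ_1)/6 = -6, c_0 = σ_0/2 = 0, d_0 = (σ_1 - σ_0)/(6h_0) = 1. So s'(0) = -6.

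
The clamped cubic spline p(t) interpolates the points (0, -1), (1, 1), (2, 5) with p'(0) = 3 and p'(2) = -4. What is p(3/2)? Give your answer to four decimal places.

4.0938

With M_i denoting the second derivative at x_i, h_i = 1, 1, and Δ_i = (y_(i+1) − y_i)/h_i = 2, 4:
  1·M_0 + 4·M_1 + 1·M_2 = 6(Δ_1 - Δ_0) = 12
Clamped end conditions give two more equations: 2h_0·M_0 + h_0·M_1 = 6(Δ_0 - p'(0)) = -6 and h_1·M_1 + 2h_1·M_2 = 6(p'(2) - Δ_1) = -48.
Hence M_0 = -19/2, M_1 = 13, M_2 = -61/2.
On [1, 2], p(t) = 1 + 19/4·(t - 1) + 13/2·(t - 1)² - 29/4·(t - 1)³.
With (t - 1) = 1/2: p(3/2) = 131/32.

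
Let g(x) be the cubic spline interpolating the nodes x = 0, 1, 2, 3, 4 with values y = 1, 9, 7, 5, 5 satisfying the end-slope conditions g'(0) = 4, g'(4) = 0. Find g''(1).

-22

Write m_i for g''(x_i). With h_i = 1, 1, 1, 1 and divided differences Δ_i = 8, -2, -2, 0, the continuity of g' gives the tridiagonal system
  1·m_0 + 4·m_1 + 1·m_2 = 6(Δ_1 - Δ_0) = -60
  1·m_1 + 4·m_2 + 1·m_3 = 6(Δ_2 - Δ_1) = 0
  1·m_2 + 4·m_3 + 1·m_4 = 6(Δ_3 - Δ_2) = 12
Clamped end conditions give two more equations: 2h_0·m_0 + h_0·m_1 = 6(Δ_0 - g'(0)) = 24 and h_3·m_3 + 2h_3·m_4 = 6(g'(4) - Δ_3) = 0.
Solving the tridiagonal system: m_0 = 23, m_1 = -22, m_2 = 5, m_3 = 2, m_4 = -1.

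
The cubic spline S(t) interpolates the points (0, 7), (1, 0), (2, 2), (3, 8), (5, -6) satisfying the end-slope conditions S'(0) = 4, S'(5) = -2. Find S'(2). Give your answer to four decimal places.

Let σ_i = S''(x_i). Step sizes h_i = 1, 1, 1, 2; slopes of the chords Δ_i = (y_(i+1) - y_i)/h_i = -7, 2, 6, -7.
  1·σ_0 + 4·σ_1 + 1·σ_2 = 6(Δ_1 - Δ_0) = 54
  1·σ_1 + 4·σ_2 + 1·σ_3 = 6(Δ_2 - Δ_1) = 24
  1·σ_2 + 6·σ_3 + 2·σ_4 = 6(Δ_3 - Δ_2) = -78
Clamped end conditions give two more equations: 2h_0·σ_0 + h_0·σ_1 = 6(Δ_0 - S'(0)) = -66 and h_3·σ_3 + 2h_3·σ_4 = 6(S'(5) - Δ_3) = 30.
Solving the tridiagonal system: σ_0 = -1833/41, σ_1 = 960/41, σ_2 = 207/41, σ_3 = -804/41, σ_4 = 1419/82.
On [2, 3], S'(t) = b_2 + 2c_2·(t - 2) + 3d_2·(t - 2)² with b_2 = Δ_2 - h_2(2σ_2 + σ_3)/6 = 311/41, c_2 = σ_2/2 = 207/82, d_2 = (σ_3 - σ_2)/(6h_2) = -337/82. So S'(2) = 311/41.

7.5854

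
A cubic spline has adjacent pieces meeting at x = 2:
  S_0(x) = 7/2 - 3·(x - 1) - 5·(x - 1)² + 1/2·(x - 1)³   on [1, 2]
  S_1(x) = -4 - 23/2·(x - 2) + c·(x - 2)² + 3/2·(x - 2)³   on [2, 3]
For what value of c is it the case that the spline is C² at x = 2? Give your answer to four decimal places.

S_0''(x) = -10 + 3·(x - 1), so S_0''(2) = -7. On the right, S_1''(2) = 2c, so c = -7/2.

-3.5000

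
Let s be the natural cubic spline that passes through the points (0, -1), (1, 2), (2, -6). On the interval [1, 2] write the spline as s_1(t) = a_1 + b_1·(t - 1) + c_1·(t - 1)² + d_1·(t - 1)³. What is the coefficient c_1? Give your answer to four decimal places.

With σ_i denoting the second derivative at x_i, h_i = 1, 1, and Δ_i = (y_(i+1) − y_i)/h_i = 3, -8:
  1·σ_0 + 4·σ_1 + 1·σ_2 = 6(Δ_1 - Δ_0) = -66
Natural end conditions: σ_0 = σ_2 = 0.
Hence σ_0 = 0, σ_1 = -33/2, σ_2 = 0.
On [1, 2], with s_1(t) = a_1 + b_1·(t - 1) + c_1·(t - 1)² + d_1·(t - 1)³: c_1 = σ_1/2 = -33/4, d_1 = (σ_2 - σ_1)/(6h_1) = 11/4, b_1 = Δ_1 - h_1(2σ_1 + σ_2)/6 = -5/2.

-8.2500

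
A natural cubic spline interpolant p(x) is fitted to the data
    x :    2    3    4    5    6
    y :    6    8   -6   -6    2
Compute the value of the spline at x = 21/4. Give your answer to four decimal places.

Write m_i for p''(x_i). With h_i = 1, 1, 1, 1 and divided differences Δ_i = 2, -14, 0, 8, the continuity of p' gives the tridiagonal system
  1·m_0 + 4·m_1 + 1·m_2 = 6(Δ_1 - Δ_0) = -96
  1·m_1 + 4·m_2 + 1·m_3 = 6(Δ_2 - Δ_1) = 84
  1·m_2 + 4·m_3 + 1·m_4 = 6(Δ_3 - Δ_2) = 48
Natural end conditions: m_0 = m_4 = 0.
Solving the tridiagonal system: m_0 = 0, m_1 = -216/7, m_2 = 192/7, m_3 = 36/7, m_4 = 0.
On [5, 6], p(x) = -6 + 44/7·(x - 5) + 18/7·(x - 5)² - 6/7·(x - 5)³.
With (x - 5) = 1/4: p(21/4) = -137/32.

-4.2813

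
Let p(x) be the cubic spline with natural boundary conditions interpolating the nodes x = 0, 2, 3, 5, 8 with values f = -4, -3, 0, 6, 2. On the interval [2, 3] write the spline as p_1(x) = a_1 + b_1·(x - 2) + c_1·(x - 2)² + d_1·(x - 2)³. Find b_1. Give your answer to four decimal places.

2.1115

Let σ_i = p''(x_i). Step sizes h_i = 2, 1, 2, 3; slopes of the chords Δ_i = (y_(i+1) - y_i)/h_i = 1/2, 3, 3, -4/3.
  2·σ_0 + 6·σ_1 + 1·σ_2 = 6(Δ_1 - Δ_0) = 15
  1·σ_1 + 6·σ_2 + 2·σ_3 = 6(Δ_2 - Δ_1) = 0
  2·σ_2 + 10·σ_3 + 3·σ_4 = 6(Δ_3 - Δ_2) = -26
Natural end conditions: σ_0 = σ_4 = 0.
Hence σ_0 = 0, σ_1 = 394/163, σ_2 = 81/163, σ_3 = -440/163, σ_4 = 0.
On [2, 3], with p_1(x) = a_1 + b_1·(x - 2) + c_1·(x - 2)² + d_1·(x - 2)³: c_1 = σ_1/2 = 197/163, d_1 = (σ_2 - σ_1)/(6h_1) = -313/978, b_1 = Δ_1 - h_1(2σ_1 + σ_2)/6 = 2065/978.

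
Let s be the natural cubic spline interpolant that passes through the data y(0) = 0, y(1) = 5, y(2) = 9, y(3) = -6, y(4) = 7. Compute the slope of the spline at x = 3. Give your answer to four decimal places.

-4.6786

Let m_i = s''(x_i). Step sizes h_i = 1, 1, 1, 1; slopes of the chords Δ_i = (y_(i+1) - y_i)/h_i = 5, 4, -15, 13.
  1·m_0 + 4·m_1 + 1·m_2 = 6(Δ_1 - Δ_0) = -6
  1·m_1 + 4·m_2 + 1·m_3 = 6(Δ_2 - Δ_1) = -114
  1·m_2 + 4·m_3 + 1·m_4 = 6(Δ_3 - Δ_2) = 168
Natural end conditions: m_0 = m_4 = 0.
Forward elimination and back-substitution give m_0 = 0, m_1 = 267/28, m_2 = -309/7, m_3 = 1485/28, m_4 = 0.
On [3, 4], s'(x) = b_3 + 2c_3·(x - 3) + 3d_3·(x - 3)² with b_3 = Δ_3 - h_3(2m_3 + m_4)/6 = -131/28, c_3 = m_3/2 = 1485/56, d_3 = (m_4 - m_3)/(6h_3) = -495/56. So s'(3) = -131/28.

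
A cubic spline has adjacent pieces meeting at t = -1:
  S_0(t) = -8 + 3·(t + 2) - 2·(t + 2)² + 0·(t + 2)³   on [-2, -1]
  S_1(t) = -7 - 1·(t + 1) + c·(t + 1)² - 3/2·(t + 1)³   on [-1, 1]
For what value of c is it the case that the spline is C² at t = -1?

-2

S_0''(t) = -4 + 0·(t + 2), so S_0''(-1) = -4. On the right, S_1''(-1) = 2c, so c = -2.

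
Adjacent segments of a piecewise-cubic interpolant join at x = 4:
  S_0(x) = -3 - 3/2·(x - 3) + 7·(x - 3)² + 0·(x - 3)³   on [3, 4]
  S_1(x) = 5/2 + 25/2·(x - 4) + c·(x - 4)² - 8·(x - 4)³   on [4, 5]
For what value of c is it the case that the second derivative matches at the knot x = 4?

S_0''(x) = 14 + 0·(x - 3), so S_0''(4) = 14. On the right, S_1''(4) = 2c, so c = 7.

7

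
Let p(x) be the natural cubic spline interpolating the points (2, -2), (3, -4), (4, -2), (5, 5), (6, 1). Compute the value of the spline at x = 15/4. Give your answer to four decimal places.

Write M_i for p''(x_i). With h_i = 1, 1, 1, 1 and divided differences Δ_i = -2, 2, 7, -4, the continuity of p' gives the tridiagonal system
  1·M_0 + 4·M_1 + 1·M_2 = 6(Δ_1 - Δ_0) = 24
  1·M_1 + 4·M_2 + 1·M_3 = 6(Δ_2 - Δ_1) = 30
  1·M_2 + 4·M_3 + 1·M_4 = 6(Δ_3 - Δ_2) = -66
Natural end conditions: M_0 = M_4 = 0.
Forward elimination and back-substitution give M_0 = 0, M_1 = 87/28, M_2 = 81/7, M_3 = -543/28, M_4 = 0.
On [3, 4], p(x) = -4 - 27/28·(x - 3) + 87/56·(x - 3)² + 79/56·(x - 3)³.
With (x - 3) = 3/4: p(15/4) = -11663/3584.

-3.2542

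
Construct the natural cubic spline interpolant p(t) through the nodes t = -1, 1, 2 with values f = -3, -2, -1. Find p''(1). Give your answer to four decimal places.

Write M_i for p''(x_i). With h_i = 2, 1 and divided differences Δ_i = 1/2, 1, the continuity of p' gives the tridiagonal system
  2·M_0 + 6·M_1 + 1·M_2 = 6(Δ_1 - Δ_0) = 3
Natural end conditions: M_0 = M_2 = 0.
Forward elimination and back-substitution give M_0 = 0, M_1 = 1/2, M_2 = 0.

0.5000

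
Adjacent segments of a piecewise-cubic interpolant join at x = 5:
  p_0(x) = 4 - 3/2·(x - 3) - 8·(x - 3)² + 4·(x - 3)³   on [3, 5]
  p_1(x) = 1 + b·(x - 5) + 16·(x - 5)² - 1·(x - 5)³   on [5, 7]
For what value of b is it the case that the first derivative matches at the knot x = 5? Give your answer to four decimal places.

14.5000

p_0'(x) = -3/2 - 16·(x - 3) + 12·(x - 3)², so p_0'(5) = 29/2. On the right, p_1'(5) = b, so b = 29/2.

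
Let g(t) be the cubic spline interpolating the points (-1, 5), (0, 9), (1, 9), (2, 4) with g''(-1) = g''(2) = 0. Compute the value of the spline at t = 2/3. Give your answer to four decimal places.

With M_i denoting the second derivative at x_i, h_i = 1, 1, 1, and Δ_i = (y_(i+1) − y_i)/h_i = 4, 0, -5:
  1·M_0 + 4·M_1 + 1·M_2 = 6(Δ_1 - Δ_0) = -24
  1·M_1 + 4·M_2 + 1·M_3 = 6(Δ_2 - Δ_1) = -30
Natural end conditions: M_0 = M_3 = 0.
Solving: M_0 = 0, M_1 = -22/5, M_2 = -32/5, M_3 = 0.
On [0, 1], g(t) = 9 + 38/15·t - 11/5·t² - 1/3·t³.
With t = 2/3: g(2/3) = 3893/405.

9.6123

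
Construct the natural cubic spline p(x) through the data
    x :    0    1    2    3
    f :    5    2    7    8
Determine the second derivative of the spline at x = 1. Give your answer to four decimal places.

Put σ_i = p'' at the i-th knot. Here h = (1, 1, 1) and Δ = (-3, 5, 1), so the interior equations h_(i-1)·σ_(i-1) + 2(h_(i-1)+h_i)·σ_i + h_i·σ_(i+1) = 6(Δ_i − Δ_(i-1)) read
  1·σ_0 + 4·σ_1 + 1·σ_2 = 6(Δ_1 - Δ_0) = 48
  1·σ_1 + 4·σ_2 + 1·σ_3 = 6(Δ_2 - Δ_1) = -24
Natural end conditions: σ_0 = σ_3 = 0.
Solving: σ_0 = 0, σ_1 = 72/5, σ_2 = -48/5, σ_3 = 0.

14.4000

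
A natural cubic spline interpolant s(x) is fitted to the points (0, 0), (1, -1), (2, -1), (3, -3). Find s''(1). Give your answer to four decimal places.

2.4000

Let M_i = s''(x_i). Step sizes h_i = 1, 1, 1; slopes of the chords Δ_i = (y_(i+1) - y_i)/h_i = -1, 0, -2.
  1·M_0 + 4·M_1 + 1·M_2 = 6(Δ_1 - Δ_0) = 6
  1·M_1 + 4·M_2 + 1·M_3 = 6(Δ_2 - Δ_1) = -12
Natural end conditions: M_0 = M_3 = 0.
Solving the tridiagonal system: M_0 = 0, M_1 = 12/5, M_2 = -18/5, M_3 = 0.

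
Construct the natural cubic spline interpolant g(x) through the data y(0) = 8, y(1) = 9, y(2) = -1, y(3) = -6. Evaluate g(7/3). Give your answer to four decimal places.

-3.4321

Write M_i for g''(x_i). With h_i = 1, 1, 1 and divided differences Δ_i = 1, -10, -5, the continuity of g' gives the tridiagonal system
  1·M_0 + 4·M_1 + 1·M_2 = 6(Δ_1 - Δ_0) = -66
  1·M_1 + 4·M_2 + 1·M_3 = 6(Δ_2 - Δ_1) = 30
Natural end conditions: M_0 = M_3 = 0.
Solving: M_0 = 0, M_1 = -98/5, M_2 = 62/5, M_3 = 0.
On [2, 3], g(x) = -1 - 137/15·(x - 2) + 31/5·(x - 2)² - 31/15·(x - 2)³.
With (x - 2) = 1/3: g(7/3) = -278/81.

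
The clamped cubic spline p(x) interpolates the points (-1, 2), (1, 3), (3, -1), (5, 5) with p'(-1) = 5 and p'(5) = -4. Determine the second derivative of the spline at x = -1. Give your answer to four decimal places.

-5.5000

Put M_i = p'' at the i-th knot. Here h = (2, 2, 2) and Δ = (1/2, -2, 3), so the interior equations h_(i-1)·M_(i-1) + 2(h_(i-1)+h_i)·M_i + h_i·M_(i+1) = 6(Δ_i − Δ_(i-1)) read
  2·M_0 + 8·M_1 + 2·M_2 = 6(Δ_1 - Δ_0) = -15
  2·M_1 + 8·M_2 + 2·M_3 = 6(Δ_2 - Δ_1) = 30
Clamped end conditions give two more equations: 2h_0·M_0 + h_0·M_1 = 6(Δ_0 - p'(-1)) = -27 and h_2·M_2 + 2h_2·M_3 = 6(p'(5) - Δ_2) = -42.
Forward elimination and back-substitution give M_0 = -11/2, M_1 = -5/2, M_2 = 8, M_3 = -29/2.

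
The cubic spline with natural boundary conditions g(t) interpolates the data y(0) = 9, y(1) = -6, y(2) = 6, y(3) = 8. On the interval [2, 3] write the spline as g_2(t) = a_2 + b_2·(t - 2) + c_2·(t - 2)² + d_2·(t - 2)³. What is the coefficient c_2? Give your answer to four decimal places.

-13.4000

With m_i denoting the second derivative at x_i, h_i = 1, 1, 1, and Δ_i = (y_(i+1) − y_i)/h_i = -15, 12, 2:
  1·m_0 + 4·m_1 + 1·m_2 = 6(Δ_1 - Δ_0) = 162
  1·m_1 + 4·m_2 + 1·m_3 = 6(Δ_2 - Δ_1) = -60
Natural end conditions: m_0 = m_3 = 0.
Hence m_0 = 0, m_1 = 236/5, m_2 = -134/5, m_3 = 0.
On [2, 3], with g_2(t) = a_2 + b_2·(t - 2) + c_2·(t - 2)² + d_2·(t - 2)³: c_2 = m_2/2 = -67/5, d_2 = (m_3 - m_2)/(6h_2) = 67/15, b_2 = Δ_2 - h_2(2m_2 + m_3)/6 = 164/15.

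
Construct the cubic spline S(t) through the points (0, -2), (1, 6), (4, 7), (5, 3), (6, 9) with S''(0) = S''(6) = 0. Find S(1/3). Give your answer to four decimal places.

Let σ_i = S''(x_i). Step sizes h_i = 1, 3, 1, 1; slopes of the chords Δ_i = (y_(i+1) - y_i)/h_i = 8, 1/3, -4, 6.
  1·σ_0 + 8·σ_1 + 3·σ_2 = 6(Δ_1 - Δ_0) = -46
  3·σ_1 + 8·σ_2 + 1·σ_3 = 6(Δ_2 - Δ_1) = -26
  1·σ_2 + 4·σ_3 + 1·σ_4 = 6(Δ_3 - Δ_2) = 60
Natural end conditions: σ_0 = σ_4 = 0.
Solving: σ_0 = 0, σ_1 = -467/106, σ_2 = -190/53, σ_3 = 1685/106, σ_4 = 0.
On [0, 1], S(t) = -2 + 5555/636·t + 0·t² - 467/636·t³.
With t = 1/3: S(1/3) = 3796/4293.

0.8842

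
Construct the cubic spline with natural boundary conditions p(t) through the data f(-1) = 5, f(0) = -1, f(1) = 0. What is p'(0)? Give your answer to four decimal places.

Put M_i = p'' at the i-th knot. Here h = (1, 1) and Δ = (-6, 1), so the interior equations h_(i-1)·M_(i-1) + 2(h_(i-1)+h_i)·M_i + h_i·M_(i+1) = 6(Δ_i − Δ_(i-1)) read
  1·M_0 + 4·M_1 + 1·M_2 = 6(Δ_1 - Δ_0) = 42
Natural end conditions: M_0 = M_2 = 0.
Forward elimination and back-substitution give M_0 = 0, M_1 = 21/2, M_2 = 0.
On [0, 1], p'(t) = b_1 + 2c_1·t + 3d_1·t² with b_1 = Δ_1 - h_1(2M_1 + M_2)/6 = -5/2, c_1 = M_1/2 = 21/4, d_1 = (M_2 - M_1)/(6h_1) = -7/4. So p'(0) = -5/2.

-2.5000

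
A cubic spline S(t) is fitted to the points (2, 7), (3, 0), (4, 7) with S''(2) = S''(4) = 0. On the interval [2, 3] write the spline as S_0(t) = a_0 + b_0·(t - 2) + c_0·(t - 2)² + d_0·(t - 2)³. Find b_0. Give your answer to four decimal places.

Write M_i for S''(x_i). With h_i = 1, 1 and divided differences Δ_i = -7, 7, the continuity of S' gives the tridiagonal system
  1·M_0 + 4·M_1 + 1·M_2 = 6(Δ_1 - Δ_0) = 84
Natural end conditions: M_0 = M_2 = 0.
Hence M_0 = 0, M_1 = 21, M_2 = 0.
On [2, 3], with S_0(t) = a_0 + b_0·(t - 2) + c_0·(t - 2)² + d_0·(t - 2)³: c_0 = M_0/2 = 0, d_0 = (M_1 - M_0)/(6h_0) = 7/2, b_0 = Δ_0 - h_0(2M_0 + M_1)/6 = -21/2.

-10.5000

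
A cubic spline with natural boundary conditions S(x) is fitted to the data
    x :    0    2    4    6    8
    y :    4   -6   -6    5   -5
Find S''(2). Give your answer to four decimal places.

2.2768

Write m_i for S''(x_i). With h_i = 2, 2, 2, 2 and divided differences Δ_i = -5, 0, 11/2, -5, the continuity of S' gives the tridiagonal system
  2·m_0 + 8·m_1 + 2·m_2 = 6(Δ_1 - Δ_0) = 30
  2·m_1 + 8·m_2 + 2·m_3 = 6(Δ_2 - Δ_1) = 33
  2·m_2 + 8·m_3 + 2·m_4 = 6(Δ_3 - Δ_2) = -63
Natural end conditions: m_0 = m_4 = 0.
Solving: m_0 = 0, m_1 = 255/112, m_2 = 165/28, m_3 = -1047/112, m_4 = 0.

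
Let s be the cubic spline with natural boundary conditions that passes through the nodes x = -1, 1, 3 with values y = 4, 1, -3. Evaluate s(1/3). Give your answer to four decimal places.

2.0926

With m_i denoting the second derivative at x_i, h_i = 2, 2, and Δ_i = (y_(i+1) − y_i)/h_i = -3/2, -2:
  2·m_0 + 8·m_1 + 2·m_2 = 6(Δ_1 - Δ_0) = -3
Natural end conditions: m_0 = m_2 = 0.
Solving the tridiagonal system: m_0 = 0, m_1 = -3/8, m_2 = 0.
On [-1, 1], s(x) = 4 - 11/8·(x + 1) + 0·(x + 1)² - 1/32·(x + 1)³.
With (x + 1) = 4/3: s(1/3) = 113/54.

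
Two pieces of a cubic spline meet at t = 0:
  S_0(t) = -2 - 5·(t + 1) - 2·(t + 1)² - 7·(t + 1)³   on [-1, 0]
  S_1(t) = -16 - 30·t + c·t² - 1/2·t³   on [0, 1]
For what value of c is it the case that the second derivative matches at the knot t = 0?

-23

S_0''(t) = -4 - 42·(t + 1), so S_0''(0) = -46. On the right, S_1''(0) = 2c, so c = -23.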